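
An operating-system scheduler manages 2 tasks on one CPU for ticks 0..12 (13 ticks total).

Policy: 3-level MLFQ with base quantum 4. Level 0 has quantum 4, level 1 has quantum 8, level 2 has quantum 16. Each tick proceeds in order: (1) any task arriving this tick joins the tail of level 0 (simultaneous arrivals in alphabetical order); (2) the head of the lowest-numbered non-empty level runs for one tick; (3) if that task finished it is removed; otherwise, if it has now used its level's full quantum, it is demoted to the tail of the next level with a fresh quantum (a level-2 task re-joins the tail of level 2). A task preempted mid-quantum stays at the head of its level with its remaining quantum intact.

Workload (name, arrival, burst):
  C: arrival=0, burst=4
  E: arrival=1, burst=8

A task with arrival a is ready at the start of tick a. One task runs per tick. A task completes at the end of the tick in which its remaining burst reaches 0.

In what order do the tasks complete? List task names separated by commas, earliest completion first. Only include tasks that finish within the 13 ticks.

t=0: L0/L1/L2 = C/-/- → run C
t=1: L0/L1/L2 = CE/-/- → run C
t=2: L0/L1/L2 = CE/-/- → run C
t=3: L0/L1/L2 = CE/-/- → run C
t=4: L0/L1/L2 = E/-/- → run E
t=5: L0/L1/L2 = E/-/- → run E
t=6: L0/L1/L2 = E/-/- → run E
t=7: L0/L1/L2 = E/-/- → run E
t=8: L0/L1/L2 = -/E/- → run E
t=9: L0/L1/L2 = -/E/- → run E
t=10: L0/L1/L2 = -/E/- → run E
t=11: L0/L1/L2 = -/E/- → run E
t=12: (idle)

completion order = C, E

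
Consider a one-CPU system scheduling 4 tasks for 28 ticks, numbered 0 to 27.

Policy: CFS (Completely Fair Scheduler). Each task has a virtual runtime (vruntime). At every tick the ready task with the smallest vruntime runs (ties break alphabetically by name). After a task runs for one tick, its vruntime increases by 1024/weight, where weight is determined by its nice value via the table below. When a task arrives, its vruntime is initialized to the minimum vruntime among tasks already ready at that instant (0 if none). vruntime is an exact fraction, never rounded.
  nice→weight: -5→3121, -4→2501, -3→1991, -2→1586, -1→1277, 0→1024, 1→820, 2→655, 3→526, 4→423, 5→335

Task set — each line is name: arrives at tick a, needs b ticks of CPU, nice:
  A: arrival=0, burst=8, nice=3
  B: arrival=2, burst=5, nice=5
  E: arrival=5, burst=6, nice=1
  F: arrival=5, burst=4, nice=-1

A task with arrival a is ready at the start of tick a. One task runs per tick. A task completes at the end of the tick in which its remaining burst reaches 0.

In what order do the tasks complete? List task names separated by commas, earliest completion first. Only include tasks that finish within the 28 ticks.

t=0: vr[A=0] → run A
t=1: vr[A=512/263] → run A
t=2: vr[A=1024/263 B=1024/263] → run A
t=3: vr[A=1536/263 B=1024/263] → run B
t=4: vr[A=1536/263 B=612352/88105] → run A
t=5: vr[A=2048/263 B=612352/88105 E=612352/88105 F=612352/88105] → run B
t=6: vr[A=2048/263 B=881664/88105 E=612352/88105 F=612352/88105] → run E
t=7: vr[A=2048/263 B=881664/88105 E=29617408/3612305 F=612352/88105] → run F
t=8: vr[A=2048/263 B=881664/88105 E=29617408/3612305 F=872193024/112510085] → run F
t=9: vr[A=2048/263 B=881664/88105 E=29617408/3612305 F=962412544/112510085] → run A
t=10: vr[A=2560/263 B=881664/88105 E=29617408/3612305 F=962412544/112510085] → run E
t=11: vr[A=2560/263 B=881664/88105 E=34128384/3612305 F=962412544/112510085] → run F
t=12: vr[A=2560/263 B=881664/88105 E=34128384/3612305 F=1052632064/112510085] → run F
t=13: vr[A=2560/263 B=881664/88105 E=34128384/3612305] → run E
t=14: vr[A=2560/263 B=881664/88105 E=7727872/722461] → run A
t=15: vr[A=3072/263 B=881664/88105 E=7727872/722461] → run B
t=16: vr[A=3072/263 B=1150976/88105 E=7727872/722461] → run E
t=17: vr[A=3072/263 B=1150976/88105 E=43150336/3612305] → run A
t=18: vr[A=3584/263 B=1150976/88105 E=43150336/3612305] → run E
t=19: vr[A=3584/263 B=1150976/88105 E=47661312/3612305] → run B
t=20: vr[A=3584/263 B=1420288/88105 E=47661312/3612305] → run E
t=21: vr[A=3584/263 B=1420288/88105] → run A
t=22: vr[B=1420288/88105] → run B
t=23: (idle)
t=24: (idle)
t=25: (idle)
t=26: (idle)
t=27: (idle)

completion order = F, E, A, B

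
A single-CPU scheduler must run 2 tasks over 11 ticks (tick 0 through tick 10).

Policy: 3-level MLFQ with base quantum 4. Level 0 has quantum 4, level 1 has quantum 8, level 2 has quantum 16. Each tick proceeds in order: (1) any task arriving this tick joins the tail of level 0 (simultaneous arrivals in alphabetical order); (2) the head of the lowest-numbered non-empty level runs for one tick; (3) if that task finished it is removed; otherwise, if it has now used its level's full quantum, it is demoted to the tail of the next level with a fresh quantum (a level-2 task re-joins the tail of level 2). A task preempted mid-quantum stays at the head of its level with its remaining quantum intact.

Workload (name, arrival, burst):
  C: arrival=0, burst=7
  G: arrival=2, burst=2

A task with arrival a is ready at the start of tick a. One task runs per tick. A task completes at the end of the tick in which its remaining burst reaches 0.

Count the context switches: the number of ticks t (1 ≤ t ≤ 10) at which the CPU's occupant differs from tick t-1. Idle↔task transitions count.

t=0: L0/L1/L2 = C/-/- → run C
t=1: L0/L1/L2 = C/-/- → run C
t=2: L0/L1/L2 = CG/-/- → run C
t=3: L0/L1/L2 = CG/-/- → run C
t=4: L0/L1/L2 = G/C/- → run G
t=5: L0/L1/L2 = G/C/- → run G
t=6: L0/L1/L2 = -/C/- → run C
t=7: L0/L1/L2 = -/C/- → run C
t=8: L0/L1/L2 = -/C/- → run C
t=9: (idle)
t=10: (idle)

context switches = 3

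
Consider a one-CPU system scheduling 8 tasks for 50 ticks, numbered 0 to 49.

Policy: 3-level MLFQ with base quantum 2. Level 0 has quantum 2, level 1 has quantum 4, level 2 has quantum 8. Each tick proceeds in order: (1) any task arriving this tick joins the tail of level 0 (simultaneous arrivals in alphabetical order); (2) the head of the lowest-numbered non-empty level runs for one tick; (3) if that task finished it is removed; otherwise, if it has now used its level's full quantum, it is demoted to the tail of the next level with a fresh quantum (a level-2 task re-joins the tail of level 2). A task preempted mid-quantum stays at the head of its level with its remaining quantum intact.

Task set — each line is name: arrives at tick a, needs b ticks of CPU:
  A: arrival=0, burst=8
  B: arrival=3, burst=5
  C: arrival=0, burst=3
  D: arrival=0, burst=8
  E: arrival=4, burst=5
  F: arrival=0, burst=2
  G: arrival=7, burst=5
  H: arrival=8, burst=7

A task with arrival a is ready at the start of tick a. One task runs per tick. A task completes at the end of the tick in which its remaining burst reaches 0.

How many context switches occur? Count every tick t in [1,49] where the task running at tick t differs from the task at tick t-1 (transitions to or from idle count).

t=0: L0/L1/L2 = ACDF/-/- → run A
t=1: L0/L1/L2 = ACDF/-/- → run A
t=2: L0/L1/L2 = CDF/A/- → run C
t=3: L0/L1/L2 = CDFB/A/- → run C
t=4: L0/L1/L2 = DFBE/AC/- → run D
t=5: L0/L1/L2 = DFBE/AC/- → run D
t=6: L0/L1/L2 = FBE/ACD/- → run F
t=7: L0/L1/L2 = FBEG/ACD/- → run F
t=8: L0/L1/L2 = BEGH/ACD/- → run B
t=9: L0/L1/L2 = BEGH/ACD/- → run B
t=10: L0/L1/L2 = EGH/ACDB/- → run E
t=11: L0/L1/L2 = EGH/ACDB/- → run E
t=12: L0/L1/L2 = GH/ACDBE/- → run G
t=13: L0/L1/L2 = GH/ACDBE/- → run G
t=14: L0/L1/L2 = H/ACDBEG/- → run H
t=15: L0/L1/L2 = H/ACDBEG/- → run H
t=16: L0/L1/L2 = -/ACDBEGH/- → run A
t=17: L0/L1/L2 = -/ACDBEGH/- → run A
t=18: L0/L1/L2 = -/ACDBEGH/- → run A
t=19: L0/L1/L2 = -/ACDBEGH/- → run A
t=20: L0/L1/L2 = -/CDBEGH/A → run C
t=21: L0/L1/L2 = -/DBEGH/A → run D
t=22: L0/L1/L2 = -/DBEGH/A → run D
t=23: L0/L1/L2 = -/DBEGH/A → run D
t=24: L0/L1/L2 = -/DBEGH/A → run D
t=25: L0/L1/L2 = -/BEGH/AD → run B
t=26: L0/L1/L2 = -/BEGH/AD → run B
t=27: L0/L1/L2 = -/BEGH/AD → run B
t=28: L0/L1/L2 = -/EGH/AD → run E
t=29: L0/L1/L2 = -/EGH/AD → run E
t=30: L0/L1/L2 = -/EGH/AD → run E
t=31: L0/L1/L2 = -/GH/AD → run G
t=32: L0/L1/L2 = -/GH/AD → run G
t=33: L0/L1/L2 = -/GH/AD → run G
t=34: L0/L1/L2 = -/H/AD → run H
t=35: L0/L1/L2 = -/H/AD → run H
t=36: L0/L1/L2 = -/H/AD → run H
t=37: L0/L1/L2 = -/H/AD → run H
t=38: L0/L1/L2 = -/-/ADH → run A
t=39: L0/L1/L2 = -/-/ADH → run A
t=40: L0/L1/L2 = -/-/DH → run D
t=41: L0/L1/L2 = -/-/DH → run D
t=42: L0/L1/L2 = -/-/H → run H
t=43: (idle)
t=44: (idle)
t=45: (idle)
t=46: (idle)
t=47: (idle)
t=48: (idle)
t=49: (idle)

context switches = 18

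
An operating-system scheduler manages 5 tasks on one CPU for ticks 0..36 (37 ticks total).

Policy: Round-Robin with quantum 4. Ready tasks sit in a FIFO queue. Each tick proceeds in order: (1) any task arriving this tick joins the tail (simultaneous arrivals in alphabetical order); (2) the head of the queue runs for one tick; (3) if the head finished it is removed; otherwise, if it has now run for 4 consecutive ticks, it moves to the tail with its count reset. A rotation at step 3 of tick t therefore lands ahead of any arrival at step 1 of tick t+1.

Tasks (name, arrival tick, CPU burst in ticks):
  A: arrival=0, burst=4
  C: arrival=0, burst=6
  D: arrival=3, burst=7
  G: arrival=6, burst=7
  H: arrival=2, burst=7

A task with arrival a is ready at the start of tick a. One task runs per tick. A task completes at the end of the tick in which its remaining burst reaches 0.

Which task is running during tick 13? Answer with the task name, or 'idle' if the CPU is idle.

running at tick 13 = D

t=0: queue=[A,C] q_used=0 → run A
t=1: queue=[A,C] q_used=1 → run A
t=2: queue=[A,C,H] q_used=2 → run A
t=3: queue=[A,C,H,D] q_used=3 → run A
t=4: queue=[C,H,D] q_used=0 → run C
t=5: queue=[C,H,D] q_used=1 → run C
t=6: queue=[C,H,D,G] q_used=2 → run C
t=7: queue=[C,H,D,G] q_used=3 → run C
t=8: queue=[H,D,G,C] q_used=0 → run H
t=9: queue=[H,D,G,C] q_used=1 → run H
t=10: queue=[H,D,G,C] q_used=2 → run H
t=11: queue=[H,D,G,C] q_used=3 → run H
t=12: queue=[D,G,C,H] q_used=0 → run D
t=13: queue=[D,G,C,H] q_used=1 → run D
t=14: queue=[D,G,C,H] q_used=2 → run D
t=15: queue=[D,G,C,H] q_used=3 → run D
t=16: queue=[G,C,H,D] q_used=0 → run G
t=17: queue=[G,C,H,D] q_used=1 → run G
t=18: queue=[G,C,H,D] q_used=2 → run G
t=19: queue=[G,C,H,D] q_used=3 → run G
t=20: queue=[C,H,D,G] q_used=0 → run C
t=21: queue=[C,H,D,G] q_used=1 → run C
t=22: queue=[H,D,G] q_used=0 → run H
t=23: queue=[H,D,G] q_used=1 → run H
t=24: queue=[H,D,G] q_used=2 → run H
t=25: queue=[D,G] q_used=0 → run D
t=26: queue=[D,G] q_used=1 → run D
t=27: queue=[D,G] q_used=2 → run D
t=28: queue=[G] q_used=0 → run G
t=29: queue=[G] q_used=1 → run G
t=30: queue=[G] q_used=2 → run G
t=31: (idle)
t=32: (idle)
t=33: (idle)
t=34: (idle)
t=35: (idle)
t=36: (idle)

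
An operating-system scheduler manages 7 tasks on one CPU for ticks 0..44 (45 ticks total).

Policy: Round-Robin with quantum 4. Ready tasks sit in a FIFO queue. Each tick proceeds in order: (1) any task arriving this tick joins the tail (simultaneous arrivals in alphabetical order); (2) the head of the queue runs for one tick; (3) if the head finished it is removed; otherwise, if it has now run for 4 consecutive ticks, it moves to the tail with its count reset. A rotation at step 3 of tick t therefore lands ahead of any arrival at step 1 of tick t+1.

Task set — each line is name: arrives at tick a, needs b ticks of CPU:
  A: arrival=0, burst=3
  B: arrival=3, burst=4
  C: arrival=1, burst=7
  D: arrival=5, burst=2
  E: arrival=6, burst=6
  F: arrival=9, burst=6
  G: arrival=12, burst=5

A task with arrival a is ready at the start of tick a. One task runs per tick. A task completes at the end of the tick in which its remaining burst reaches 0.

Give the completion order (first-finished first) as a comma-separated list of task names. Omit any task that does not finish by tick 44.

completion order = A, B, D, C, E, F, G

t=0: queue=[A] q_used=0 → run A
t=1: queue=[A,C] q_used=1 → run A
t=2: queue=[A,C] q_used=2 → run A
t=3: queue=[C,B] q_used=0 → run C
t=4: queue=[C,B] q_used=1 → run C
t=5: queue=[C,B,D] q_used=2 → run C
t=6: queue=[C,B,D,E] q_used=3 → run C
t=7: queue=[B,D,E,C] q_used=0 → run B
t=8: queue=[B,D,E,C] q_used=1 → run B
t=9: queue=[B,D,E,C,F] q_used=2 → run B
t=10: queue=[B,D,E,C,F] q_used=3 → run B
t=11: queue=[D,E,C,F] q_used=0 → run D
t=12: queue=[D,E,C,F,G] q_used=1 → run D
t=13: queue=[E,C,F,G] q_used=0 → run E
t=14: queue=[E,C,F,G] q_used=1 → run E
t=15: queue=[E,C,F,G] q_used=2 → run E
t=16: queue=[E,C,F,G] q_used=3 → run E
t=17: queue=[C,F,G,E] q_used=0 → run C
t=18: queue=[C,F,G,E] q_used=1 → run C
t=19: queue=[C,F,G,E] q_used=2 → run C
t=20: queue=[F,G,E] q_used=0 → run F
t=21: queue=[F,G,E] q_used=1 → run F
t=22: queue=[F,G,E] q_used=2 → run F
t=23: queue=[F,G,E] q_used=3 → run F
t=24: queue=[G,E,F] q_used=0 → run G
t=25: queue=[G,E,F] q_used=1 → run G
t=26: queue=[G,E,F] q_used=2 → run G
t=27: queue=[G,E,F] q_used=3 → run G
t=28: queue=[E,F,G] q_used=0 → run E
t=29: queue=[E,F,G] q_used=1 → run E
t=30: queue=[F,G] q_used=0 → run F
t=31: queue=[F,G] q_used=1 → run F
t=32: queue=[G] q_used=0 → run G
t=33: (idle)
t=34: (idle)
t=35: (idle)
t=36: (idle)
t=37: (idle)
t=38: (idle)
t=39: (idle)
t=40: (idle)
t=41: (idle)
t=42: (idle)
t=43: (idle)
t=44: (idle)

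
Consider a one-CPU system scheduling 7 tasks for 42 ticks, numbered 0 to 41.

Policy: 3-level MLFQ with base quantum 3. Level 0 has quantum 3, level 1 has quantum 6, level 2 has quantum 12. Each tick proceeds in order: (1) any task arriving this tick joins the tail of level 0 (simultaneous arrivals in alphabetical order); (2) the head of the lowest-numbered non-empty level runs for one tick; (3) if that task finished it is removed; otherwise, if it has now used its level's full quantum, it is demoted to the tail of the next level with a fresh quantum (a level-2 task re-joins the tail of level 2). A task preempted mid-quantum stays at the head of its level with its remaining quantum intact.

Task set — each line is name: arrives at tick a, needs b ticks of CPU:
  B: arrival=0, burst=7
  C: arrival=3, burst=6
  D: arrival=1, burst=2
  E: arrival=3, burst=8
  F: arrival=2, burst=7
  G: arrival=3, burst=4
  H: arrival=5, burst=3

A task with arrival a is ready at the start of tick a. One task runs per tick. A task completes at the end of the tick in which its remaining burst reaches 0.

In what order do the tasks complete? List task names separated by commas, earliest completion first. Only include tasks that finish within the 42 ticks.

t=0: L0/L1/L2 = B/-/- → run B
t=1: L0/L1/L2 = BD/-/- → run B
t=2: L0/L1/L2 = BDF/-/- → run B
t=3: L0/L1/L2 = DFCEG/B/- → run D
t=4: L0/L1/L2 = DFCEG/B/- → run D
t=5: L0/L1/L2 = FCEGH/B/- → run F
t=6: L0/L1/L2 = FCEGH/B/- → run F
t=7: L0/L1/L2 = FCEGH/B/- → run F
t=8: L0/L1/L2 = CEGH/BF/- → run C
t=9: L0/L1/L2 = CEGH/BF/- → run C
t=10: L0/L1/L2 = CEGH/BF/- → run C
t=11: L0/L1/L2 = EGH/BFC/- → run E
t=12: L0/L1/L2 = EGH/BFC/- → run E
t=13: L0/L1/L2 = EGH/BFC/- → run E
t=14: L0/L1/L2 = GH/BFCE/- → run G
t=15: L0/L1/L2 = GH/BFCE/- → run G
t=16: L0/L1/L2 = GH/BFCE/- → run G
t=17: L0/L1/L2 = H/BFCEG/- → run H
t=18: L0/L1/L2 = H/BFCEG/- → run H
t=19: L0/L1/L2 = H/BFCEG/- → run H
t=20: L0/L1/L2 = -/BFCEG/- → run B
t=21: L0/L1/L2 = -/BFCEG/- → run B
t=22: L0/L1/L2 = -/BFCEG/- → run B
t=23: L0/L1/L2 = -/BFCEG/- → run B
t=24: L0/L1/L2 = -/FCEG/- → run F
t=25: L0/L1/L2 = -/FCEG/- → run F
t=26: L0/L1/L2 = -/FCEG/- → run F
t=27: L0/L1/L2 = -/FCEG/- → run F
t=28: L0/L1/L2 = -/CEG/- → run C
t=29: L0/L1/L2 = -/CEG/- → run C
t=30: L0/L1/L2 = -/CEG/- → run C
t=31: L0/L1/L2 = -/EG/- → run E
t=32: L0/L1/L2 = -/EG/- → run E
t=33: L0/L1/L2 = -/EG/- → run E
t=34: L0/L1/L2 = -/EG/- → run E
t=35: L0/L1/L2 = -/EG/- → run E
t=36: L0/L1/L2 = -/G/- → run G
t=37: (idle)
t=38: (idle)
t=39: (idle)
t=40: (idle)
t=41: (idle)

completion order = D, H, B, F, C, E, G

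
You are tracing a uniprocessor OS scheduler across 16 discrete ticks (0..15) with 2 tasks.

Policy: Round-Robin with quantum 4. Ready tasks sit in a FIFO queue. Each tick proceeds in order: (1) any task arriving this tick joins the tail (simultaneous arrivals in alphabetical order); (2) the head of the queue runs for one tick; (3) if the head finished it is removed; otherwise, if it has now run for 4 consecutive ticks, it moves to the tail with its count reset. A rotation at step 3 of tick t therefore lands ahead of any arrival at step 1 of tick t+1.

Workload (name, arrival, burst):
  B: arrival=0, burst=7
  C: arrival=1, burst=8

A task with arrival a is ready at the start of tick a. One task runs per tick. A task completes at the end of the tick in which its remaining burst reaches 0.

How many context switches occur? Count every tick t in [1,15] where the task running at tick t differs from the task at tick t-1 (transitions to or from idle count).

t=0: queue=[B] q_used=0 → run B
t=1: queue=[B,C] q_used=1 → run B
t=2: queue=[B,C] q_used=2 → run B
t=3: queue=[B,C] q_used=3 → run B
t=4: queue=[C,B] q_used=0 → run C
t=5: queue=[C,B] q_used=1 → run C
t=6: queue=[C,B] q_used=2 → run C
t=7: queue=[C,B] q_used=3 → run C
t=8: queue=[B,C] q_used=0 → run B
t=9: queue=[B,C] q_used=1 → run B
t=10: queue=[B,C] q_used=2 → run B
t=11: queue=[C] q_used=0 → run C
t=12: queue=[C] q_used=1 → run C
t=13: queue=[C] q_used=2 → run C
t=14: queue=[C] q_used=3 → run C
t=15: (idle)

context switches = 4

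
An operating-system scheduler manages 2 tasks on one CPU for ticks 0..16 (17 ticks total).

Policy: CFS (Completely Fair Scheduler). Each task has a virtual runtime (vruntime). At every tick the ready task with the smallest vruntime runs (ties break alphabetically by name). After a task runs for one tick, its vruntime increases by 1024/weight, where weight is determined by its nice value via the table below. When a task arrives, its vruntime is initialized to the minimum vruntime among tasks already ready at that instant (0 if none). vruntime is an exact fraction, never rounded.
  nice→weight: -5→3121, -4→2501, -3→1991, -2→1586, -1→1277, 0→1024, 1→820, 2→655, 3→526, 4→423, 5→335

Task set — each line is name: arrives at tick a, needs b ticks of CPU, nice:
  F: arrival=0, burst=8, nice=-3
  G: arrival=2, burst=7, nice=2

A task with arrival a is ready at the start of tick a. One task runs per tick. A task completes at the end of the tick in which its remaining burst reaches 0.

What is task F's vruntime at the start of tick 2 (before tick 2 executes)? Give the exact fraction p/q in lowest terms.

t=0: vr[F=0] → run F
t=1: vr[F=1024/1991] → run F
t=2: vr[F=2048/1991 G=2048/1991] → run F
t=3: vr[F=3072/1991 G=2048/1991] → run G
t=4: vr[F=3072/1991 G=3380224/1304105] → run F
t=5: vr[F=4096/1991 G=3380224/1304105] → run F
t=6: vr[F=5120/1991 G=3380224/1304105] → run F
t=7: vr[F=6144/1991 G=3380224/1304105] → run G
t=8: vr[F=6144/1991 G=5419008/1304105] → run F
t=9: vr[F=7168/1991 G=5419008/1304105] → run F
t=10: vr[G=5419008/1304105] → run G
t=11: vr[G=7457792/1304105] → run G
t=12: vr[G=9496576/1304105] → run G
t=13: vr[G=2307072/260821] → run G
t=14: vr[G=13574144/1304105] → run G
t=15: (idle)
t=16: (idle)

vruntime(F, start of tick 2) = 2048/1991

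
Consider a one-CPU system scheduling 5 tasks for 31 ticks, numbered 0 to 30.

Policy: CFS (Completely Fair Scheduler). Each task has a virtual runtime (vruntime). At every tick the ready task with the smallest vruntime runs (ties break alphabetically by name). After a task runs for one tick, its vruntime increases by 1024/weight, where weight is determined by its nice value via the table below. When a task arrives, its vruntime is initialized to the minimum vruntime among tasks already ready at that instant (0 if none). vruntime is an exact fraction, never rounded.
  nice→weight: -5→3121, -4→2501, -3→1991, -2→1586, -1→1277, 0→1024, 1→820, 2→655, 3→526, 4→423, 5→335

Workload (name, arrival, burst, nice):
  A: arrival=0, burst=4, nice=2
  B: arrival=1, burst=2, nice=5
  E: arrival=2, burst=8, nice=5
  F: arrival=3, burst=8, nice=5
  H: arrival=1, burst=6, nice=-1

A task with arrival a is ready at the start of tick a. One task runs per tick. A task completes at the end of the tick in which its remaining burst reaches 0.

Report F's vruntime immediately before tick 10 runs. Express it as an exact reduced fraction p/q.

vruntime(F, start of tick 10) = 202752/43885

t=0: vr[A=0] → run A
t=1: vr[A=1024/655 B=1024/655 H=1024/655] → run A
t=2: vr[A=2048/655 B=1024/655 E=1024/655 H=1024/655] → run B
t=3: vr[A=2048/655 B=202752/43885 E=1024/655 F=1024/655 H=1024/655] → run E
t=4: vr[A=2048/655 B=202752/43885 E=202752/43885 F=1024/655 H=1024/655] → run F
t=5: vr[A=2048/655 B=202752/43885 E=202752/43885 F=202752/43885 H=1024/655] → run H
t=6: vr[A=2048/655 B=202752/43885 E=202752/43885 F=202752/43885 H=1978368/836435] → run H
t=7: vr[A=2048/655 B=202752/43885 E=202752/43885 F=202752/43885 H=2649088/836435] → run A
t=8: vr[A=3072/655 B=202752/43885 E=202752/43885 F=202752/43885 H=2649088/836435] → run H
t=9: vr[A=3072/655 B=202752/43885 E=202752/43885 F=202752/43885 H=3319808/836435] → run H
t=10: vr[A=3072/655 B=202752/43885 E=202752/43885 F=202752/43885 H=3990528/836435] → run B
t=11: vr[A=3072/655 E=202752/43885 F=202752/43885 H=3990528/836435] → run E
t=12: vr[A=3072/655 E=336896/43885 F=202752/43885 H=3990528/836435] → run F
t=13: vr[A=3072/655 E=336896/43885 F=336896/43885 H=3990528/836435] → run A
t=14: vr[E=336896/43885 F=336896/43885 H=3990528/836435] → run H
t=15: vr[E=336896/43885 F=336896/43885 H=4661248/836435] → run H
t=16: vr[E=336896/43885 F=336896/43885] → run E
t=17: vr[E=94208/8777 F=336896/43885] → run F
t=18: vr[E=94208/8777 F=94208/8777] → run E
t=19: vr[E=605184/43885 F=94208/8777] → run F
t=20: vr[E=605184/43885 F=605184/43885] → run E
t=21: vr[E=739328/43885 F=605184/43885] → run F
t=22: vr[E=739328/43885 F=739328/43885] → run E
t=23: vr[E=873472/43885 F=739328/43885] → run F
t=24: vr[E=873472/43885 F=873472/43885] → run E
t=25: vr[E=1007616/43885 F=873472/43885] → run F
t=26: vr[E=1007616/43885 F=1007616/43885] → run E
t=27: vr[F=1007616/43885] → run F
t=28: (idle)
t=29: (idle)
t=30: (idle)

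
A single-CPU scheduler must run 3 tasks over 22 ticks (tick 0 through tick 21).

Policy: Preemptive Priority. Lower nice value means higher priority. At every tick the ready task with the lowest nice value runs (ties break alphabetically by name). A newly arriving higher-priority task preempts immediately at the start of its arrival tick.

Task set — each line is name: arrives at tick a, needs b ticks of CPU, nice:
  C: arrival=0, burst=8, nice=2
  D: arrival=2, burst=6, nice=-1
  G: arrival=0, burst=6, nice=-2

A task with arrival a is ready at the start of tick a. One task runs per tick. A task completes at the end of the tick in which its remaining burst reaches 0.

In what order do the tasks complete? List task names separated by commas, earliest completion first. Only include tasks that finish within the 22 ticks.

completion order = G, D, C

t=0: ready={C,G} → run G
t=1: ready={C,G} → run G
t=2: ready={C,D,G} → run G
t=3: ready={C,D,G} → run G
t=4: ready={C,D,G} → run G
t=5: ready={C,D,G} → run G
t=6: ready={C,D} → run D
t=7: ready={C,D} → run D
t=8: ready={C,D} → run D
t=9: ready={C,D} → run D
t=10: ready={C,D} → run D
t=11: ready={C,D} → run D
t=12: ready={C} → run C
t=13: ready={C} → run C
t=14: ready={C} → run C
t=15: ready={C} → run C
t=16: ready={C} → run C
t=17: ready={C} → run C
t=18: ready={C} → run C
t=19: ready={C} → run C
t=20: (idle)
t=21: (idle)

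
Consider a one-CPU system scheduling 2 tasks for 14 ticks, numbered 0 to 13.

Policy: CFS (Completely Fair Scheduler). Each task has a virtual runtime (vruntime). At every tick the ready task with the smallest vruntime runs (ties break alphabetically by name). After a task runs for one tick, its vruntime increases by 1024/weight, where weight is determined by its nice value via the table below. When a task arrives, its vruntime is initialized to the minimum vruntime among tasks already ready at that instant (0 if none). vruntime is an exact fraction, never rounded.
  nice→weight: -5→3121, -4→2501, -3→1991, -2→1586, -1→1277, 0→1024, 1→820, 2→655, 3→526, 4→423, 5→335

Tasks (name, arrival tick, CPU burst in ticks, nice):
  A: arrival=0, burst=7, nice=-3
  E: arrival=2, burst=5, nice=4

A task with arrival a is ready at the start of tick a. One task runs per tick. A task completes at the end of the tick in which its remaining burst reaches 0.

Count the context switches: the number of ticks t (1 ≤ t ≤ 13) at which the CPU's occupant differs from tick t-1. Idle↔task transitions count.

t=0: vr[A=0] → run A
t=1: vr[A=1024/1991] → run A
t=2: vr[A=2048/1991 E=2048/1991] → run A
t=3: vr[A=3072/1991 E=2048/1991] → run E
t=4: vr[A=3072/1991 E=2905088/842193] → run A
t=5: vr[A=4096/1991 E=2905088/842193] → run A
t=6: vr[A=5120/1991 E=2905088/842193] → run A
t=7: vr[A=6144/1991 E=2905088/842193] → run A
t=8: vr[E=2905088/842193] → run E
t=9: vr[E=4943872/842193] → run E
t=10: vr[E=2327552/280731] → run E
t=11: vr[E=9021440/842193] → run E
t=12: (idle)
t=13: (idle)

context switches = 4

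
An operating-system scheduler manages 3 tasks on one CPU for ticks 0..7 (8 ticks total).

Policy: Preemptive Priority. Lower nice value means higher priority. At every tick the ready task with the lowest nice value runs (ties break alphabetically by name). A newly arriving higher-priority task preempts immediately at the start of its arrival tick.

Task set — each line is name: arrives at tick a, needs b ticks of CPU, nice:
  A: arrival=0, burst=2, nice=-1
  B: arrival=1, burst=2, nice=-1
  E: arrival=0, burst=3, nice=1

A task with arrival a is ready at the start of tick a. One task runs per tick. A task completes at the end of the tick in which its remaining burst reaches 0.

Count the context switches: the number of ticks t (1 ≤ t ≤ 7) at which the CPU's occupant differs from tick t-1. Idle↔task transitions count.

t=0: ready={A,E} → run A
t=1: ready={A,B,E} → run A
t=2: ready={B,E} → run B
t=3: ready={B,E} → run B
t=4: ready={E} → run E
t=5: ready={E} → run E
t=6: ready={E} → run E
t=7: (idle)

context switches = 3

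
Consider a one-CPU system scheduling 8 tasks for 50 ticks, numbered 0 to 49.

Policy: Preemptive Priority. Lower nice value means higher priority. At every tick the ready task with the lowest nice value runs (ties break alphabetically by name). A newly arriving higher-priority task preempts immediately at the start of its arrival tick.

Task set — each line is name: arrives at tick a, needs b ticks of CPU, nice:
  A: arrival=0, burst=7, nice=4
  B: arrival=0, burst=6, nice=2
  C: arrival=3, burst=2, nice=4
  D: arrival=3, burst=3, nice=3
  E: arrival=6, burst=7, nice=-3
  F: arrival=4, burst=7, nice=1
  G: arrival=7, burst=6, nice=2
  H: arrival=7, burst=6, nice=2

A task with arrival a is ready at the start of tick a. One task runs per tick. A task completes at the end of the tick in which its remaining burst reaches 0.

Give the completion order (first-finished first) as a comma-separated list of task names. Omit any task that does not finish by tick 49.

t=0: ready={A,B} → run B
t=1: ready={A,B} → run B
t=2: ready={A,B} → run B
t=3: ready={A,B,C,D} → run B
t=4: ready={A,B,C,D,F} → run F
t=5: ready={A,B,C,D,F} → run F
t=6: ready={A,B,C,D,E,F} → run E
t=7: ready={A,B,C,D,E,F,G,H} → run E
t=8: ready={A,B,C,D,E,F,G,H} → run E
t=9: ready={A,B,C,D,E,F,G,H} → run E
t=10: ready={A,B,C,D,E,F,G,H} → run E
t=11: ready={A,B,C,D,E,F,G,H} → run E
t=12: ready={A,B,C,D,E,F,G,H} → run E
t=13: ready={A,B,C,D,F,G,H} → run F
t=14: ready={A,B,C,D,F,G,H} → run F
t=15: ready={A,B,C,D,F,G,H} → run F
t=16: ready={A,B,C,D,F,G,H} → run F
t=17: ready={A,B,C,D,F,G,H} → run F
t=18: ready={A,B,C,D,G,H} → run B
t=19: ready={A,B,C,D,G,H} → run B
t=20: ready={A,C,D,G,H} → run G
t=21: ready={A,C,D,G,H} → run G
t=22: ready={A,C,D,G,H} → run G
t=23: ready={A,C,D,G,H} → run G
t=24: ready={A,C,D,G,H} → run G
t=25: ready={A,C,D,G,H} → run G
t=26: ready={A,C,D,H} → run H
t=27: ready={A,C,D,H} → run H
t=28: ready={A,C,D,H} → run H
t=29: ready={A,C,D,H} → run H
t=30: ready={A,C,D,H} → run H
t=31: ready={A,C,D,H} → run H
t=32: ready={A,C,D} → run D
t=33: ready={A,C,D} → run D
t=34: ready={A,C,D} → run D
t=35: ready={A,C} → run A
t=36: ready={A,C} → run A
t=37: ready={A,C} → run A
t=38: ready={A,C} → run A
t=39: ready={A,C} → run A
t=40: ready={A,C} → run A
t=41: ready={A,C} → run A
t=42: ready={C} → run C
t=43: ready={C} → run C
t=44: (idle)
t=45: (idle)
t=46: (idle)
t=47: (idle)
t=48: (idle)
t=49: (idle)

completion order = E, F, B, G, H, D, A, C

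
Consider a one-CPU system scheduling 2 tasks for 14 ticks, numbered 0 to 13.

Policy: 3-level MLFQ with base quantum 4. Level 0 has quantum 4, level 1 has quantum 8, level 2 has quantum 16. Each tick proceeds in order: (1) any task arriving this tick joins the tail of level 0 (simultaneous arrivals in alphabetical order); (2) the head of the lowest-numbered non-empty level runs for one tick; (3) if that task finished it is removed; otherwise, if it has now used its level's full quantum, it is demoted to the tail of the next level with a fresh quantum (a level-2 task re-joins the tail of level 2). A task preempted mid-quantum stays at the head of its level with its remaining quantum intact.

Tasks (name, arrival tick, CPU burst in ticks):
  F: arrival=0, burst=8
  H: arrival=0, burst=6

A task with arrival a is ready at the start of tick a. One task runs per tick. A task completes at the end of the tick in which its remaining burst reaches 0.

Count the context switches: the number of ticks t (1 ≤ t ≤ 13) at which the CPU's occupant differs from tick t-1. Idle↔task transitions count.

context switches = 3

t=0: L0/L1/L2 = FH/-/- → run F
t=1: L0/L1/L2 = FH/-/- → run F
t=2: L0/L1/L2 = FH/-/- → run F
t=3: L0/L1/L2 = FH/-/- → run F
t=4: L0/L1/L2 = H/F/- → run H
t=5: L0/L1/L2 = H/F/- → run H
t=6: L0/L1/L2 = H/F/- → run H
t=7: L0/L1/L2 = H/F/- → run H
t=8: L0/L1/L2 = -/FH/- → run F
t=9: L0/L1/L2 = -/FH/- → run F
t=10: L0/L1/L2 = -/FH/- → run F
t=11: L0/L1/L2 = -/FH/- → run F
t=12: L0/L1/L2 = -/H/- → run H
t=13: L0/L1/L2 = -/H/- → run H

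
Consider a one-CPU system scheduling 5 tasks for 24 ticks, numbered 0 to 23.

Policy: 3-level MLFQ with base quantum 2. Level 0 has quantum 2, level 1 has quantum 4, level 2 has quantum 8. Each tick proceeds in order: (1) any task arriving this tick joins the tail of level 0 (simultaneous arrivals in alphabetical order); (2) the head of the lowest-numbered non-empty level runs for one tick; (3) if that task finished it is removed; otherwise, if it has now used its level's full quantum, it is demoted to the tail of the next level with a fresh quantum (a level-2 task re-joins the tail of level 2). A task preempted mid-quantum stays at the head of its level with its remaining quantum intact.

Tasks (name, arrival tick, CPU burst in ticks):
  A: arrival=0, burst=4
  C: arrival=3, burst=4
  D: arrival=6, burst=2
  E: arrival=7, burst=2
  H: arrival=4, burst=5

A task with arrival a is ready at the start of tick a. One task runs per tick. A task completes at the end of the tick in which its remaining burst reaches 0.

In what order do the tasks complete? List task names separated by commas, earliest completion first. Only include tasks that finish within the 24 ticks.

t=0: L0/L1/L2 = A/-/- → run A
t=1: L0/L1/L2 = A/-/- → run A
t=2: L0/L1/L2 = -/A/- → run A
t=3: L0/L1/L2 = C/A/- → run C
t=4: L0/L1/L2 = CH/A/- → run C
t=5: L0/L1/L2 = H/AC/- → run H
t=6: L0/L1/L2 = HD/AC/- → run H
t=7: L0/L1/L2 = DE/ACH/- → run D
t=8: L0/L1/L2 = DE/ACH/- → run D
t=9: L0/L1/L2 = E/ACH/- → run E
t=10: L0/L1/L2 = E/ACH/- → run E
t=11: L0/L1/L2 = -/ACH/- → run A
t=12: L0/L1/L2 = -/CH/- → run C
t=13: L0/L1/L2 = -/CH/- → run C
t=14: L0/L1/L2 = -/H/- → run H
t=15: L0/L1/L2 = -/H/- → run H
t=16: L0/L1/L2 = -/H/- → run H
t=17: (idle)
t=18: (idle)
t=19: (idle)
t=20: (idle)
t=21: (idle)
t=22: (idle)
t=23: (idle)

completion order = D, E, A, C, H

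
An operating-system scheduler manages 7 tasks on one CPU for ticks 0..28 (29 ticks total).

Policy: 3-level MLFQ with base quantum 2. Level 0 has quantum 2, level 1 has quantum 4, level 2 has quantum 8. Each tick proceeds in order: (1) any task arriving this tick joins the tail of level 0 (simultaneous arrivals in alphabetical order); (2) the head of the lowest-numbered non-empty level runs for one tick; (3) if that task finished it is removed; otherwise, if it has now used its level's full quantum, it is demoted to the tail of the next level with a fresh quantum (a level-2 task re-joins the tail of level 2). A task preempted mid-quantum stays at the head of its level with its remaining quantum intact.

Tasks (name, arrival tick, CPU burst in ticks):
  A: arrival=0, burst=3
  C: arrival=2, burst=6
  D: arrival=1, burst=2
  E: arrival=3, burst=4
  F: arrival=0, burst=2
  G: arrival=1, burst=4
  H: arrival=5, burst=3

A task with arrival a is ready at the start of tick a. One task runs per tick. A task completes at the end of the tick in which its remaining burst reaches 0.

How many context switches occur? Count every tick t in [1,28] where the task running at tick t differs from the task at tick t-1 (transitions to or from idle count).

t=0: L0/L1/L2 = AF/-/- → run A
t=1: L0/L1/L2 = AFDG/-/- → run A
t=2: L0/L1/L2 = FDGC/A/- → run F
t=3: L0/L1/L2 = FDGCE/A/- → run F
t=4: L0/L1/L2 = DGCE/A/- → run D
t=5: L0/L1/L2 = DGCEH/A/- → run D
t=6: L0/L1/L2 = GCEH/A/- → run G
t=7: L0/L1/L2 = GCEH/A/- → run G
t=8: L0/L1/L2 = CEH/AG/- → run C
t=9: L0/L1/L2 = CEH/AG/- → run C
t=10: L0/L1/L2 = EH/AGC/- → run E
t=11: L0/L1/L2 = EH/AGC/- → run E
t=12: L0/L1/L2 = H/AGCE/- → run H
t=13: L0/L1/L2 = H/AGCE/- → run H
t=14: L0/L1/L2 = -/AGCEH/- → run A
t=15: L0/L1/L2 = -/GCEH/- → run G
t=16: L0/L1/L2 = -/GCEH/- → run G
t=17: L0/L1/L2 = -/CEH/- → run C
t=18: L0/L1/L2 = -/CEH/- → run C
t=19: L0/L1/L2 = -/CEH/- → run C
t=20: L0/L1/L2 = -/CEH/- → run C
t=21: L0/L1/L2 = -/EH/- → run E
t=22: L0/L1/L2 = -/EH/- → run E
t=23: L0/L1/L2 = -/H/- → run H
t=24: (idle)
t=25: (idle)
t=26: (idle)
t=27: (idle)
t=28: (idle)

context switches = 12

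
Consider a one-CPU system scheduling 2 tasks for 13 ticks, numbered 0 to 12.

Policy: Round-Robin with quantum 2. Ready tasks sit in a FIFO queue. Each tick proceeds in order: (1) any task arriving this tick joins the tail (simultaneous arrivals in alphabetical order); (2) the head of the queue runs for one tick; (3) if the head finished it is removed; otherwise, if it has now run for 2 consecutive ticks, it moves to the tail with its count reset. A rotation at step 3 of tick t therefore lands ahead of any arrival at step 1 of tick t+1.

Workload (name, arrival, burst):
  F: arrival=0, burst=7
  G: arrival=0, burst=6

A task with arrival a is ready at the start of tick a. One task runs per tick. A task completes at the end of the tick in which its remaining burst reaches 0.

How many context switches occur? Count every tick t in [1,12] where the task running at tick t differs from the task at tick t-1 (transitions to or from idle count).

context switches = 6

t=0: queue=[F,G] q_used=0 → run F
t=1: queue=[F,G] q_used=1 → run F
t=2: queue=[G,F] q_used=0 → run G
t=3: queue=[G,F] q_used=1 → run G
t=4: queue=[F,G] q_used=0 → run F
t=5: queue=[F,G] q_used=1 → run F
t=6: queue=[G,F] q_used=0 → run G
t=7: queue=[G,F] q_used=1 → run G
t=8: queue=[F,G] q_used=0 → run F
t=9: queue=[F,G] q_used=1 → run F
t=10: queue=[G,F] q_used=0 → run G
t=11: queue=[G,F] q_used=1 → run G
t=12: queue=[F] q_used=0 → run F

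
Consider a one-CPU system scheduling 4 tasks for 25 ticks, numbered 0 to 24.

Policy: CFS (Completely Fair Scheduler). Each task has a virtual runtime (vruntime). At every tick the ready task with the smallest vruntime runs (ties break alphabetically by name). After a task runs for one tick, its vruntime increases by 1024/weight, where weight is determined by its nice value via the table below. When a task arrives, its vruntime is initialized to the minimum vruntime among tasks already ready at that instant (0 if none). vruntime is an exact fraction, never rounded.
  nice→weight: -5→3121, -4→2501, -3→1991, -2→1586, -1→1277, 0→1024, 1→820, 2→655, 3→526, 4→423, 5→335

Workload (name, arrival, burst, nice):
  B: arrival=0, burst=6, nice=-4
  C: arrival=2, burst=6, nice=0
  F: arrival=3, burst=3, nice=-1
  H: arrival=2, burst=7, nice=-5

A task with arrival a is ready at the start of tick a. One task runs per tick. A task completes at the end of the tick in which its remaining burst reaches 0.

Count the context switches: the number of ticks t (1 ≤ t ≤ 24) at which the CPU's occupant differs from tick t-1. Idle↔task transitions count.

context switches = 15

t=0: vr[B=0] → run B
t=1: vr[B=1024/2501] → run B
t=2: vr[B=2048/2501 C=2048/2501 H=2048/2501] → run B
t=3: vr[B=3072/2501 C=2048/2501 F=2048/2501 H=2048/2501] → run C
t=4: vr[B=3072/2501 C=4549/2501 F=2048/2501 H=2048/2501] → run F
t=5: vr[B=3072/2501 C=4549/2501 F=5176320/3193777 H=2048/2501] → run H
t=6: vr[B=3072/2501 C=4549/2501 F=5176320/3193777 H=8952832/7805621] → run H
t=7: vr[B=3072/2501 C=4549/2501 F=5176320/3193777 H=11513856/7805621] → run B
t=8: vr[B=4096/2501 C=4549/2501 F=5176320/3193777 H=11513856/7805621] → run H
t=9: vr[B=4096/2501 C=4549/2501 F=5176320/3193777 H=14074880/7805621] → run F
t=10: vr[B=4096/2501 C=4549/2501 F=7737344/3193777 H=14074880/7805621] → run B
t=11: vr[B=5120/2501 C=4549/2501 F=7737344/3193777 H=14074880/7805621] → run H
t=12: vr[B=5120/2501 C=4549/2501 F=7737344/3193777 H=16635904/7805621] → run C
t=13: vr[B=5120/2501 C=7050/2501 F=7737344/3193777 H=16635904/7805621] → run B
t=14: vr[C=7050/2501 F=7737344/3193777 H=16635904/7805621] → run H
t=15: vr[C=7050/2501 F=7737344/3193777 H=19196928/7805621] → run F
t=16: vr[C=7050/2501 H=19196928/7805621] → run H
t=17: vr[C=7050/2501 H=21757952/7805621] → run H
t=18: vr[C=7050/2501] → run C
t=19: vr[C=9551/2501] → run C
t=20: vr[C=12052/2501] → run C
t=21: vr[C=14553/2501] → run C
t=22: (idle)
t=23: (idle)
t=24: (idle)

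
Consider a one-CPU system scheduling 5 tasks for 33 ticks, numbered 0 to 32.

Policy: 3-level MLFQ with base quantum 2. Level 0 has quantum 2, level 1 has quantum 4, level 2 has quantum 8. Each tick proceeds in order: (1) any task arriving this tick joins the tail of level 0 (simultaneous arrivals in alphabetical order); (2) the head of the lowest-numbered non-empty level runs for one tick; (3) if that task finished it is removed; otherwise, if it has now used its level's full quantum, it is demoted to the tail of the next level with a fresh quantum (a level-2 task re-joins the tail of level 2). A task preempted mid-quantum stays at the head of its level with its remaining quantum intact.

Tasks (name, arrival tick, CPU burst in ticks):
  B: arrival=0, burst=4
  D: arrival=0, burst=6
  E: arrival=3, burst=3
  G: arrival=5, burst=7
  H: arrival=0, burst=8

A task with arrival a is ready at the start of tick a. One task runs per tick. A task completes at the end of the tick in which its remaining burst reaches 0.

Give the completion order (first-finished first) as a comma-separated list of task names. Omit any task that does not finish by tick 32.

completion order = B, D, E, H, G

t=0: L0/L1/L2 = BDH/-/- → run B
t=1: L0/L1/L2 = BDH/-/- → run B
t=2: L0/L1/L2 = DH/B/- → run D
t=3: L0/L1/L2 = DHE/B/- → run D
t=4: L0/L1/L2 = HE/BD/- → run H
t=5: L0/L1/L2 = HEG/BD/- → run H
t=6: L0/L1/L2 = EG/BDH/- → run E
t=7: L0/L1/L2 = EG/BDH/- → run E
t=8: L0/L1/L2 = G/BDHE/- → run G
t=9: L0/L1/L2 = G/BDHE/- → run G
t=10: L0/L1/L2 = -/BDHEG/- → run B
t=11: L0/L1/L2 = -/BDHEG/- → run B
t=12: L0/L1/L2 = -/DHEG/- → run D
t=13: L0/L1/L2 = -/DHEG/- → run D
t=14: L0/L1/L2 = -/DHEG/- → run D
t=15: L0/L1/L2 = -/DHEG/- → run D
t=16: L0/L1/L2 = -/HEG/- → run H
t=17: L0/L1/L2 = -/HEG/- → run H
t=18: L0/L1/L2 = -/HEG/- → run H
t=19: L0/L1/L2 = -/HEG/- → run H
t=20: L0/L1/L2 = -/EG/H → run E
t=21: L0/L1/L2 = -/G/H → run G
t=22: L0/L1/L2 = -/G/H → run G
t=23: L0/L1/L2 = -/G/H → run G
t=24: L0/L1/L2 = -/G/H → run G
t=25: L0/L1/L2 = -/-/HG → run H
t=26: L0/L1/L2 = -/-/HG → run H
t=27: L0/L1/L2 = -/-/G → run G
t=28: (idle)
t=29: (idle)
t=30: (idle)
t=31: (idle)
t=32: (idle)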